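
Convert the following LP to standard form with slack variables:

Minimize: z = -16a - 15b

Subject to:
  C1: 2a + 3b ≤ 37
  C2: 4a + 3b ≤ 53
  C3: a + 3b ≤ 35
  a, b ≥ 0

min z = -16a - 15b

s.t.
  2a + 3b + s1 = 37
  4a + 3b + s2 = 53
  a + 3b + s3 = 35
  a, b, s1, s2, s3 ≥ 0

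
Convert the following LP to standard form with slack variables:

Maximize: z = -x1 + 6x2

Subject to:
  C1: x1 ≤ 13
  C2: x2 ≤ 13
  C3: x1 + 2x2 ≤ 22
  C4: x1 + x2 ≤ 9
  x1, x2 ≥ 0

max z = -x1 + 6x2

s.t.
  x1 + s1 = 13
  x2 + s2 = 13
  x1 + 2x2 + s3 = 22
  x1 + x2 + s4 = 9
  x1, x2, s1, s2, s3, s4 ≥ 0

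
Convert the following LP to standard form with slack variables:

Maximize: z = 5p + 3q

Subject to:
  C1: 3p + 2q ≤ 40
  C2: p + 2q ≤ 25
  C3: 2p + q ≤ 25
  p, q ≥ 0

max z = 5p + 3q

s.t.
  3p + 2q + s1 = 40
  p + 2q + s2 = 25
  2p + q + s3 = 25
  p, q, s1, s2, s3 ≥ 0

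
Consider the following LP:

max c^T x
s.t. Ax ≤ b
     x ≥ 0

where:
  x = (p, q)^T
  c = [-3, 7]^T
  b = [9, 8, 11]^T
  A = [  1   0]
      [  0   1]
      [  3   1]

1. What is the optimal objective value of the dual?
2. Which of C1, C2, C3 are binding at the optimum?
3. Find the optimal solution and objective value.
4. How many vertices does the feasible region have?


1. 56
2. C2
3. p = 0, q = 8, z = 56
4. 4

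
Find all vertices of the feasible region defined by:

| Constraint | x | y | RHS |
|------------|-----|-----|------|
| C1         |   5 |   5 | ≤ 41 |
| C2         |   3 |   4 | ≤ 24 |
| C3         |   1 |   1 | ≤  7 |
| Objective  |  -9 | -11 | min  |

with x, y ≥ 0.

(0, 0), (7, 0), (4, 3), (0, 6)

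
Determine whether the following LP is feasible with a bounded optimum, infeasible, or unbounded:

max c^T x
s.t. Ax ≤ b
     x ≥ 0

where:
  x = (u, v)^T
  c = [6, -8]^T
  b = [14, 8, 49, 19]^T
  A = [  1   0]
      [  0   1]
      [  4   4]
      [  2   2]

Feasible with a bounded optimal solution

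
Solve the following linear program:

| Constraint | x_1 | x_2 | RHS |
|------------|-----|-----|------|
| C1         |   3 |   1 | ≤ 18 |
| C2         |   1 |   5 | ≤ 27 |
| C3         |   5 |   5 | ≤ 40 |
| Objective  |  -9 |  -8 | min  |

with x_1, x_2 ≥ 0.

Evaluate the objective at each vertex of the feasible region:
  z(0, 0) = 0
  z(6, 0) = -54
  z(5, 3) = -69  ←
  z(3.25, 4.75) = -67.25
  z(0, 5.4) = -43.2
The minimum is at x_1 = 5, x_2 = 3.

x_1 = 5, x_2 = 3, z = -69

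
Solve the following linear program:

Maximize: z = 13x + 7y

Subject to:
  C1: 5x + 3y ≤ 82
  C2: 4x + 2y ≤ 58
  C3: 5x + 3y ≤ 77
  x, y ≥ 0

Evaluate the objective at each vertex of the feasible region:
  z(0, 0) = 0
  z(14.5, 0) = 188.5
  z(10, 9) = 193  ←
  z(0, 25.67) = 179.7
The maximum is at x = 10, y = 9.

x = 10, y = 9, z = 193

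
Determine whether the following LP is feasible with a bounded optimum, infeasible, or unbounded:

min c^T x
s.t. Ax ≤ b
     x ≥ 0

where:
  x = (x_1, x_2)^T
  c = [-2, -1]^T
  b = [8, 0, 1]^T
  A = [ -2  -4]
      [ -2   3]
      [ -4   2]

Unbounded (objective can decrease without bound)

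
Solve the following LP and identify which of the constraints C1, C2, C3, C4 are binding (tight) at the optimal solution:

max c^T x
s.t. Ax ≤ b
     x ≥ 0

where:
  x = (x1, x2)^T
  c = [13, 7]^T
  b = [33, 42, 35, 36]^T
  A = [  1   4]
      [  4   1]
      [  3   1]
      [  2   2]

At x1 = 9, x2 = 6, compute slack b - a·x for each constraint:
  C1: 33 − 33 = 0  (binding)
  C2: 42 − 42 = 0  (binding)
  C3: 35 − 33 = 2  (slack)
  C4: 36 − 30 = 6  (slack)

Optimal: x1 = 9, x2 = 6
Binding: C1, C2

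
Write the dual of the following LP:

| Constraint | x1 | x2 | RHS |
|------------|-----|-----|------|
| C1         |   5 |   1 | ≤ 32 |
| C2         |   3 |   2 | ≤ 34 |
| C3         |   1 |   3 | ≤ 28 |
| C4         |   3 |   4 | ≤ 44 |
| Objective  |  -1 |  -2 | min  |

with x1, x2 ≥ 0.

Primal min cᵀx s.t. Ax ≤ b, x ≥ 0  →  Dual max −bᵀy s.t. Aᵀy ≥ −c, y ≥ 0.

Maximize: z = -32y1 - 34y2 - 28y3 - 44y4

Subject to:
  5y1 + 3y2 + y3 + 3y4 ≥ 1
  y1 + 2y2 + 3y3 + 4y4 ≥ 2
  y1, y2, y3, y4 ≥ 0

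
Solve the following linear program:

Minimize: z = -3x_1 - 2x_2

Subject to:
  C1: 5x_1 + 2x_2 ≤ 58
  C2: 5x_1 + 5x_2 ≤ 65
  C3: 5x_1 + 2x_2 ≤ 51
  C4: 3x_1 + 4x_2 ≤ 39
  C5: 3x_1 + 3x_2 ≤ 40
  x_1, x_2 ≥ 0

Evaluate the objective at each vertex of the feasible region:
  z(0, 0) = 0
  z(10.2, 0) = -30.6
  z(9, 3) = -33  ←
  z(0, 9.75) = -19.5
The minimum is at x_1 = 9, x_2 = 3.

x_1 = 9, x_2 = 3, z = -33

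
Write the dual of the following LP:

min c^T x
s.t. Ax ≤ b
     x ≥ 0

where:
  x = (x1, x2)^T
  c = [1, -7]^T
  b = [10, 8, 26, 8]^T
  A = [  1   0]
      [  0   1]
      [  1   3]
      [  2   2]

Primal min cᵀx s.t. Ax ≤ b, x ≥ 0  →  Dual max −bᵀy s.t. Aᵀy ≥ −c, y ≥ 0.

Maximize: z = -10y1 - 8y2 - 26y3 - 8y4

Subject to:
  y1 + y3 + 2y4 ≥ -1
  y2 + 3y3 + 2y4 ≥ 7
  y1, y2, y3, y4 ≥ 0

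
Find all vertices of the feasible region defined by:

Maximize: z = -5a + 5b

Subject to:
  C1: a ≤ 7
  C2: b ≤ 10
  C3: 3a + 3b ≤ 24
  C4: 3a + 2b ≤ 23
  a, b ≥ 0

(0, 0), (7, 0), (7, 1), (0, 8)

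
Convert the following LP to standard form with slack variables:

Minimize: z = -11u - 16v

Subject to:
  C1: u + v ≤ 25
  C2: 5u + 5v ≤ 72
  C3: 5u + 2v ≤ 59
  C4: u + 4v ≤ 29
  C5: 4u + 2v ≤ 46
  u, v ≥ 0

min z = -11u - 16v

s.t.
  u + v + s1 = 25
  5u + 5v + s2 = 72
  5u + 2v + s3 = 59
  u + 4v + s4 = 29
  4u + 2v + s5 = 46
  u, v, s1, s2, s3, s4, s5 ≥ 0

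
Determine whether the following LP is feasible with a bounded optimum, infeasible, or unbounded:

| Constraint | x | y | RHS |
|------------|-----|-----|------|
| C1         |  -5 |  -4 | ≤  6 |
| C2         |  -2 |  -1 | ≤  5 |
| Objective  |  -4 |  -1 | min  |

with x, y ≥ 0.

Unbounded (objective can decrease without bound)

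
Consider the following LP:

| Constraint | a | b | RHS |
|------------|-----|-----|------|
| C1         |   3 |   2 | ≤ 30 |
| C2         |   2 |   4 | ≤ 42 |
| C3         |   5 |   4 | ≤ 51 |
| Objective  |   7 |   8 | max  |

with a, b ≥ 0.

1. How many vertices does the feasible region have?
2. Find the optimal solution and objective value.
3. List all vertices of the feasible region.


1. 5
2. a = 3, b = 9, z = 93
3. (0, 0), (10, 0), (9, 1.5), (3, 9), (0, 10.5)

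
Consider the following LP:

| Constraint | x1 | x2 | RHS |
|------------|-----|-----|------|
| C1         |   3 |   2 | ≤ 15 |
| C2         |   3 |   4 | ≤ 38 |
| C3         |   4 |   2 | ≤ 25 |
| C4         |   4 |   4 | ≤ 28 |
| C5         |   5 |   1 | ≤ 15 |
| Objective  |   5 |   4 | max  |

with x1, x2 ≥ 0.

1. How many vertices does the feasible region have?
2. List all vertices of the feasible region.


1. 5
2. (0, 0), (3, 0), (2.143, 4.286), (1, 6), (0, 7)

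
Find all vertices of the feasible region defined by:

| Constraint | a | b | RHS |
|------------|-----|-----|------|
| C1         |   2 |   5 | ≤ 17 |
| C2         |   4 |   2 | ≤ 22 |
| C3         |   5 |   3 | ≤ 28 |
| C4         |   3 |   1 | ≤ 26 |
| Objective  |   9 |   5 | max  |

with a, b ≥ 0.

(0, 0), (5.5, 0), (5, 1), (4.684, 1.526), (0, 3.4)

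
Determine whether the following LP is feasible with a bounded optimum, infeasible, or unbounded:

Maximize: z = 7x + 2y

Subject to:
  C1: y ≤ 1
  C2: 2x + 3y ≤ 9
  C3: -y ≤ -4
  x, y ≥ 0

Infeasible (no feasible solution exists)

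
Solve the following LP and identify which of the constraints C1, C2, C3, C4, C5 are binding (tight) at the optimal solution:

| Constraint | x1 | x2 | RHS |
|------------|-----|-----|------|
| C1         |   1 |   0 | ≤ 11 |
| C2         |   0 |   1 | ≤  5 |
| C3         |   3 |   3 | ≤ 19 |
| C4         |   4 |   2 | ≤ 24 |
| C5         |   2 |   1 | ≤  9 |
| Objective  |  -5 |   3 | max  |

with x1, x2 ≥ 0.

At x1 = 0, x2 = 5, compute slack b - a·x for each constraint:
  C1: 11 − 0 = 11  (slack)
  C2: 5 − 5 = 0  (binding)
  C3: 19 − 15 = 4  (slack)
  C4: 24 − 10 = 14  (slack)
  C5: 9 − 5 = 4  (slack)

Optimal: x1 = 0, x2 = 5
Binding: C2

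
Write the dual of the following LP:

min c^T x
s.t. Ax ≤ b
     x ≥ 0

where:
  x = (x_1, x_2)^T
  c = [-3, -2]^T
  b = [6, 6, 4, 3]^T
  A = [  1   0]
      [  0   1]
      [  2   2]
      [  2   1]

Primal min cᵀx s.t. Ax ≤ b, x ≥ 0  →  Dual max −bᵀy s.t. Aᵀy ≥ −c, y ≥ 0.

Maximize: z = -6y1 - 6y2 - 4y3 - 3y4

Subject to:
  y1 + 2y3 + 2y4 ≥ 3
  y2 + 2y3 + y4 ≥ 2
  y1, y2, y3, y4 ≥ 0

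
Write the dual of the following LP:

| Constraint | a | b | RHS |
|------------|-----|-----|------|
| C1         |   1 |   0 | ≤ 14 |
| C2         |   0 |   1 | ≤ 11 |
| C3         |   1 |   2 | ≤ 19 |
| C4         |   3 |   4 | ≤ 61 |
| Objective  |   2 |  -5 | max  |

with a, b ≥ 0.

Primal max cᵀx s.t. Ax ≤ b, x ≥ 0  →  Dual min bᵀy s.t. Aᵀy ≥ c, y ≥ 0.

Minimize: z = 14y1 + 11y2 + 19y3 + 61y4

Subject to:
  y1 + y3 + 3y4 ≥ 2
  y2 + 2y3 + 4y4 ≥ -5
  y1, y2, y3, y4 ≥ 0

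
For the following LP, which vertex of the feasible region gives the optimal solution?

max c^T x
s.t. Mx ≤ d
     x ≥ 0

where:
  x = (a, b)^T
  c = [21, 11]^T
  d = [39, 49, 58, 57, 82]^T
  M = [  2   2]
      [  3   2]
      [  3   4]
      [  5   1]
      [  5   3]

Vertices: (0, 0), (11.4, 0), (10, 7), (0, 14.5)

Evaluate the objective at each vertex of the feasible region:
  z(0, 0) = 0
  z(11.4, 0) = 239.4
  z(10, 7) = 287  ←
  z(0, 14.5) = 159.5
The maximum is at a = 10, b = 7.

(10, 7)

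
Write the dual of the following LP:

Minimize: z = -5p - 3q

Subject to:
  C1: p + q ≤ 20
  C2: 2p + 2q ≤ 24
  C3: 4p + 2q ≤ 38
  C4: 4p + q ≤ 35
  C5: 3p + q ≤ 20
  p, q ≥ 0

Primal min cᵀx s.t. Ax ≤ b, x ≥ 0  →  Dual max −bᵀy s.t. Aᵀy ≥ −c, y ≥ 0.

Maximize: z = -20y1 - 24y2 - 38y3 - 35y4 - 20y5

Subject to:
  y1 + 2y2 + 4y3 + 4y4 + 3y5 ≥ 5
  y1 + 2y2 + 2y3 + y4 + y5 ≥ 3
  y1, y2, y3, y4, y5 ≥ 0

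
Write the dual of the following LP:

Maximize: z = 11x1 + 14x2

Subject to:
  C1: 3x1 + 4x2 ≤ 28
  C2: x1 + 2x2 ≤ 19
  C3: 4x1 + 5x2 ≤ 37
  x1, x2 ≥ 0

Primal max cᵀx s.t. Ax ≤ b, x ≥ 0  →  Dual min bᵀy s.t. Aᵀy ≥ c, y ≥ 0.

Minimize: z = 28y1 + 19y2 + 37y3

Subject to:
  3y1 + y2 + 4y3 ≥ 11
  4y1 + 2y2 + 5y3 ≥ 14
  y1, y2, y3 ≥ 0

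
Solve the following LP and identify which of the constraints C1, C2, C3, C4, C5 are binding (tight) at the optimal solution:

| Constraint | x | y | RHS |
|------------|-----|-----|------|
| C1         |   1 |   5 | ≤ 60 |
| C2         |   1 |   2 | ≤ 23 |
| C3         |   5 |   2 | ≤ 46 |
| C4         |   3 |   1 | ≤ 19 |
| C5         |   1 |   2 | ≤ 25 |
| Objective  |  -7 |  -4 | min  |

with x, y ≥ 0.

At x = 3, y = 10, compute slack b - a·x for each constraint:
  C1: 60 − 53 = 7  (slack)
  C2: 23 − 23 = 0  (binding)
  C3: 46 − 35 = 11  (slack)
  C4: 19 − 19 = 0  (binding)
  C5: 25 − 23 = 2  (slack)

Optimal: x = 3, y = 10
Binding: C2, C4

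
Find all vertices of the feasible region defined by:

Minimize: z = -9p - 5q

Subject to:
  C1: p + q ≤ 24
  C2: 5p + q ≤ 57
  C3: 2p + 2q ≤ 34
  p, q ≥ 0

(0, 0), (11.4, 0), (10, 7), (0, 17)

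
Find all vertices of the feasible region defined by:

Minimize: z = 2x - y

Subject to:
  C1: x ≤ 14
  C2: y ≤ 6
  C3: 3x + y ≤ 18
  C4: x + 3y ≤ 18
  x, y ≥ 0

(0, 0), (6, 0), (4.5, 4.5), (0, 6)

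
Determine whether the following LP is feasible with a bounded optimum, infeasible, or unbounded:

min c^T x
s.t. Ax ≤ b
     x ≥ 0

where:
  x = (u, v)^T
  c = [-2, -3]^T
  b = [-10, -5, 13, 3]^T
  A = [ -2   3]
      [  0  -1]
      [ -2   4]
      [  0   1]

Infeasible (no feasible solution exists)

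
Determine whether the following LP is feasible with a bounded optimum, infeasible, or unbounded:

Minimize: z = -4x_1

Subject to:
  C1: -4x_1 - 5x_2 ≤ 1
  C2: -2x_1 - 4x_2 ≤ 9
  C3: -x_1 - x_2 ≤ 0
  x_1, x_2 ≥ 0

Unbounded (objective can decrease without bound)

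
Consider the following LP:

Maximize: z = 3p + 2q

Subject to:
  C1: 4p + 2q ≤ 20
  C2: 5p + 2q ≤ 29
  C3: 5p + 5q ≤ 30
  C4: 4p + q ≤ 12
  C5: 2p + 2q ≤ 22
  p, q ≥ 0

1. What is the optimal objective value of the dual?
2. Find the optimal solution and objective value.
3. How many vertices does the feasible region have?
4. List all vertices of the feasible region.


1. 14
2. p = 2, q = 4, z = 14
3. 4
4. (0, 0), (3, 0), (2, 4), (0, 6)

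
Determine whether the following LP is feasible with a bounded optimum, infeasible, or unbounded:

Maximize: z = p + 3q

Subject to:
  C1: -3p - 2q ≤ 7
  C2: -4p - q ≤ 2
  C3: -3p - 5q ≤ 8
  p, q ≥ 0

Unbounded (objective can increase without bound)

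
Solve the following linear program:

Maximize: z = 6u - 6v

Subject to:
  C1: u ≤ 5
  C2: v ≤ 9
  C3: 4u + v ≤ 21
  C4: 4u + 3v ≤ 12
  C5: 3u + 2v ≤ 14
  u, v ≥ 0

Evaluate the objective at each vertex of the feasible region:
  z(0, 0) = 0
  z(3, 0) = 18  ←
  z(0, 4) = -24
The maximum is at u = 3, v = 0.

u = 3, v = 0, z = 18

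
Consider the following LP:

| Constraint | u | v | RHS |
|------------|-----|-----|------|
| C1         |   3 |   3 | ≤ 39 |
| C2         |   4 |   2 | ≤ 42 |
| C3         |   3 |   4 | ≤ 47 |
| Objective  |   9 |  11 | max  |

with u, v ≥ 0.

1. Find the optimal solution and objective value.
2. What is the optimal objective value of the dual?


1. u = 5, v = 8, z = 133
2. 133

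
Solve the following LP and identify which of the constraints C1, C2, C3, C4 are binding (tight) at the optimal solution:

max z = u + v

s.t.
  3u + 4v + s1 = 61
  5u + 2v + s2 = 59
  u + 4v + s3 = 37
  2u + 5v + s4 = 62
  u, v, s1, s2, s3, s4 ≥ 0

At u = 9, v = 7, compute slack b - a·x for each constraint:
  C1: 61 − 55 = 6  (slack)
  C2: 59 − 59 = 0  (binding)
  C3: 37 − 37 = 0  (binding)
  C4: 62 − 53 = 9  (slack)

Optimal: u = 9, v = 7
Binding: C2, C3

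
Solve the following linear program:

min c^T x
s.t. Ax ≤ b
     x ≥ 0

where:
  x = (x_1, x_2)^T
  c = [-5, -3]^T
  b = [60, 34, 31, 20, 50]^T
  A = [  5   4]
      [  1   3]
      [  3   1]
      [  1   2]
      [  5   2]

Evaluate the objective at each vertex of the feasible region:
  z(0, 0) = 0
  z(10, 0) = -50
  z(8, 5) = -55  ←
  z(6.667, 6.667) = -53.33
  z(0, 10) = -30
The minimum is at x_1 = 8, x_2 = 5.

x_1 = 8, x_2 = 5, z = -55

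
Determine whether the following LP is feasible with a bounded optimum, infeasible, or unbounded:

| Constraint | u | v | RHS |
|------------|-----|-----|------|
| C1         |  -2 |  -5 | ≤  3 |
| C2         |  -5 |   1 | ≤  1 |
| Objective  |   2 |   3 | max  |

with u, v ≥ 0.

Unbounded (objective can increase without bound)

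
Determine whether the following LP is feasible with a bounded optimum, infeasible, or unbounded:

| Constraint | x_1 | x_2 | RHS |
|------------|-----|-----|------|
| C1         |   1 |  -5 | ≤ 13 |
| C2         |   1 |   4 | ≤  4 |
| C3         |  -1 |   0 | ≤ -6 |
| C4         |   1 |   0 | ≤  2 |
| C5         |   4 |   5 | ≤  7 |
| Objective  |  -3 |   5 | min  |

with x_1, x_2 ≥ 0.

Infeasible (no feasible solution exists)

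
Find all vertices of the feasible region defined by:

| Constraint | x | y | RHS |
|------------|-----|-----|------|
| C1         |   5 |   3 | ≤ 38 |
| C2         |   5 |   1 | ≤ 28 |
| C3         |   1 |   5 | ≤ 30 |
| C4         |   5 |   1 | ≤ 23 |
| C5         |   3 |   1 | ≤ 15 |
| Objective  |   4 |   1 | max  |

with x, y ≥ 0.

(0, 0), (4.6, 0), (4, 3), (3.214, 5.357), (0, 6)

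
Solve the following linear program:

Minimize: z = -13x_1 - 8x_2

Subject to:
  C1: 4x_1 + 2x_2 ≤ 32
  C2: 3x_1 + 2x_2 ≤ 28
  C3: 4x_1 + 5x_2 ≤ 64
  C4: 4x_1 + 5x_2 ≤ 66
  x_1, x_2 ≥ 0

Evaluate the objective at each vertex of the feasible region:
  z(0, 0) = 0
  z(8, 0) = -104
  z(4, 8) = -116  ←
  z(1.714, 11.43) = -113.7
  z(0, 12.8) = -102.4
The minimum is at x_1 = 4, x_2 = 8.

x_1 = 4, x_2 = 8, z = -116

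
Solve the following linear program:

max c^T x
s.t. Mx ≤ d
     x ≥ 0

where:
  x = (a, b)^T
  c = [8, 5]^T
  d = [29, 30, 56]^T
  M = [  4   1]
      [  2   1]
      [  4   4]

Evaluate the objective at each vertex of the feasible region:
  z(0, 0) = 0
  z(7.25, 0) = 58
  z(5, 9) = 85  ←
  z(0, 14) = 70
The maximum is at a = 5, b = 9.

a = 5, b = 9, z = 85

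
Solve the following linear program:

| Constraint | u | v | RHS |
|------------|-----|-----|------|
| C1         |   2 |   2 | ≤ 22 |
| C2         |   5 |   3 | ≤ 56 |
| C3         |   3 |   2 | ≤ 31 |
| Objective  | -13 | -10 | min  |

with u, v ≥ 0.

Evaluate the objective at each vertex of the feasible region:
  z(0, 0) = 0
  z(10.33, 0) = -134.3
  z(9, 2) = -137  ←
  z(0, 11) = -110
The minimum is at u = 9, v = 2.

u = 9, v = 2, z = -137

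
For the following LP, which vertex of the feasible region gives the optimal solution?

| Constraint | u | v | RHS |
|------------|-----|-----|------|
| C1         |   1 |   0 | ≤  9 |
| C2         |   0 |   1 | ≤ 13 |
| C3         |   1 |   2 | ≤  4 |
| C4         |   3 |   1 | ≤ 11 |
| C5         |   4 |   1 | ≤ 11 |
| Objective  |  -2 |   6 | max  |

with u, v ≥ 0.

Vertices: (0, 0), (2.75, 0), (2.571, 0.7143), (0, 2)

Evaluate the objective at each vertex of the feasible region:
  z(0, 0) = 0
  z(2.75, 0) = -5.5
  z(2.571, 0.7143) = -0.8571
  z(0, 2) = 12  ←
The maximum is at u = 0, v = 2.

(0, 2)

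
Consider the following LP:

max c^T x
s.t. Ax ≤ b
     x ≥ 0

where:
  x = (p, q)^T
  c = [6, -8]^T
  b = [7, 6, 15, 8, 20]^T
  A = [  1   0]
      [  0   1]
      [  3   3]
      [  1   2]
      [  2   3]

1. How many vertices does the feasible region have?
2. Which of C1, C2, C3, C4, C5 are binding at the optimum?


1. 4
2. C3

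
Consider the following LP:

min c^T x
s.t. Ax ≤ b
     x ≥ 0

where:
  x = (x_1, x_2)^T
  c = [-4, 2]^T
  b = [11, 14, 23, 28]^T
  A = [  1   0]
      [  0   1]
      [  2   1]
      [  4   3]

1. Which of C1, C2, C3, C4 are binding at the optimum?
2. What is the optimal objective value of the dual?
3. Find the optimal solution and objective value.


1. C4
2. -28
3. x_1 = 7, x_2 = 0, z = -28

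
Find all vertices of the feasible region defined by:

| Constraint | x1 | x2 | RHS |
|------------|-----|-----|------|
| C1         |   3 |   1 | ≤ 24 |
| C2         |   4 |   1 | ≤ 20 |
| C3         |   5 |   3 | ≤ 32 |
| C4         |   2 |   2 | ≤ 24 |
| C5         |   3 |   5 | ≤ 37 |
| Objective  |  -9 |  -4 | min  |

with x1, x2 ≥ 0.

(0, 0), (5, 0), (4, 4), (3.062, 5.562), (0, 7.4)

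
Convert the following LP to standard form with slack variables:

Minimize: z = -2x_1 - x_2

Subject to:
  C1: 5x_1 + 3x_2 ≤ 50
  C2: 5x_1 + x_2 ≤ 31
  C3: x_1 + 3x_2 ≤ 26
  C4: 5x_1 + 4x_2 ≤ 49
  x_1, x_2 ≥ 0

min z = -2x_1 - x_2

s.t.
  5x_1 + 3x_2 + s1 = 50
  5x_1 + x_2 + s2 = 31
  x_1 + 3x_2 + s3 = 26
  5x_1 + 4x_2 + s4 = 49
  x_1, x_2, s1, s2, s3, s4 ≥ 0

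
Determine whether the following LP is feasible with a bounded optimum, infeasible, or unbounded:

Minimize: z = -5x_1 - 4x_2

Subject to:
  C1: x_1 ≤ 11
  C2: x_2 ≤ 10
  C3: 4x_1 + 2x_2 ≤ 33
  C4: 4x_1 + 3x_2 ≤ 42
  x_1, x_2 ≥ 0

Feasible with a bounded optimal solution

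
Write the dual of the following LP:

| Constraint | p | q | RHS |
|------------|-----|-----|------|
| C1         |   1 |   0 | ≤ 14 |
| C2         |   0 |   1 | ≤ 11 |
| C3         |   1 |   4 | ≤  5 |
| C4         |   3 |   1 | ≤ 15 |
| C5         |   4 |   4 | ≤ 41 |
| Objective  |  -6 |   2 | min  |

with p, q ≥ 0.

Primal min cᵀx s.t. Ax ≤ b, x ≥ 0  →  Dual max −bᵀy s.t. Aᵀy ≥ −c, y ≥ 0.

Maximize: z = -14y1 - 11y2 - 5y3 - 15y4 - 41y5

Subject to:
  y1 + y3 + 3y4 + 4y5 ≥ 6
  y2 + 4y3 + y4 + 4y5 ≥ -2
  y1, y2, y3, y4, y5 ≥ 0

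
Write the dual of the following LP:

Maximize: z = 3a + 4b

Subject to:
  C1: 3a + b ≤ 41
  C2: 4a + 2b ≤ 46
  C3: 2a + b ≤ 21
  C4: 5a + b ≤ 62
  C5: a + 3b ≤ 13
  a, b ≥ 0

Primal max cᵀx s.t. Ax ≤ b, x ≥ 0  →  Dual min bᵀy s.t. Aᵀy ≥ c, y ≥ 0.

Minimize: z = 41y1 + 46y2 + 21y3 + 62y4 + 13y5

Subject to:
  3y1 + 4y2 + 2y3 + 5y4 + y5 ≥ 3
  y1 + 2y2 + y3 + y4 + 3y5 ≥ 4
  y1, y2, y3, y4, y5 ≥ 0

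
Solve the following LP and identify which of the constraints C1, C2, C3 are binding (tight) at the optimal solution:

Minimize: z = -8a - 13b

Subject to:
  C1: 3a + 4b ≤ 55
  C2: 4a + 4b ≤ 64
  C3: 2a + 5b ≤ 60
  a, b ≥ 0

At a = 5, b = 10, compute slack b - a·x for each constraint:
  C1: 55 − 55 = 0  (binding)
  C2: 64 − 60 = 4  (slack)
  C3: 60 − 60 = 0  (binding)

Optimal: a = 5, b = 10
Binding: C1, C3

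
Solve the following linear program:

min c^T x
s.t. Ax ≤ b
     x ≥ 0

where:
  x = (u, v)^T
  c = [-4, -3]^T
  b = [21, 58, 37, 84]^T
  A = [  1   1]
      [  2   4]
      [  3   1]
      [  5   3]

Evaluate the objective at each vertex of the feasible region:
  z(0, 0) = 0
  z(12.33, 0) = -49.33
  z(9, 10) = -66  ←
  z(0, 14.5) = -43.5
The minimum is at u = 9, v = 10.

u = 9, v = 10, z = -66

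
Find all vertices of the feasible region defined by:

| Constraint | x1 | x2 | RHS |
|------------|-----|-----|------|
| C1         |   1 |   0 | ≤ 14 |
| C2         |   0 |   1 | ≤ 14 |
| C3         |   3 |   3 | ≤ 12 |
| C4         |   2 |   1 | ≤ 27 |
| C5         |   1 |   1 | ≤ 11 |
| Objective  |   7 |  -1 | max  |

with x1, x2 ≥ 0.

(0, 0), (4, 0), (0, 4)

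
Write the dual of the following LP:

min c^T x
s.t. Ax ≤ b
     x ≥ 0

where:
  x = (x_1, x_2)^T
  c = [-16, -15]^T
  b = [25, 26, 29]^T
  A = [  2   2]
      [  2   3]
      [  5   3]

Primal min cᵀx s.t. Ax ≤ b, x ≥ 0  →  Dual max −bᵀy s.t. Aᵀy ≥ −c, y ≥ 0.

Maximize: z = -25y1 - 26y2 - 29y3

Subject to:
  2y1 + 2y2 + 5y3 ≥ 16
  2y1 + 3y2 + 3y3 ≥ 15
  y1, y2, y3 ≥ 0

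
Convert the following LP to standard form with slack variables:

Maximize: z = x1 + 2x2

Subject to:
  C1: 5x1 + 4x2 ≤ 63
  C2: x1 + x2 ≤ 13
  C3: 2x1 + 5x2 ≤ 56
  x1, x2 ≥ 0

max z = x1 + 2x2

s.t.
  5x1 + 4x2 + s1 = 63
  x1 + x2 + s2 = 13
  2x1 + 5x2 + s3 = 56
  x1, x2, s1, s2, s3 ≥ 0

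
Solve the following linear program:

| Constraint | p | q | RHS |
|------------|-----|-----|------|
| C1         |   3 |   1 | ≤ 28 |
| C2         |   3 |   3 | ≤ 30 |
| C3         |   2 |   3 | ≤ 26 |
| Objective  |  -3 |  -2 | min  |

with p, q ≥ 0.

Evaluate the objective at each vertex of the feasible region:
  z(0, 0) = 0
  z(9.333, 0) = -28
  z(9, 1) = -29  ←
  z(4, 6) = -24
  z(0, 8.667) = -17.33
The minimum is at p = 9, q = 1.

p = 9, q = 1, z = -29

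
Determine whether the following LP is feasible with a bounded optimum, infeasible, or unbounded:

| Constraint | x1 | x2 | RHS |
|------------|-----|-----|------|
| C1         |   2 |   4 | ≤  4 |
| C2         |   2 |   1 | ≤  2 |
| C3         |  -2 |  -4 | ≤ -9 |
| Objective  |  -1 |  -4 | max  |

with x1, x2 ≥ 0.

Infeasible (no feasible solution exists)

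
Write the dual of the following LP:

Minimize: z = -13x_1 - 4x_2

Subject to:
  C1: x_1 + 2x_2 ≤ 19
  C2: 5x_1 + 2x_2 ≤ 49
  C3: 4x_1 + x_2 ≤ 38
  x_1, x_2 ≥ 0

Primal min cᵀx s.t. Ax ≤ b, x ≥ 0  →  Dual max −bᵀy s.t. Aᵀy ≥ −c, y ≥ 0.

Maximize: z = -19y1 - 49y2 - 38y3

Subject to:
  y1 + 5y2 + 4y3 ≥ 13
  2y1 + 2y2 + y3 ≥ 4
  y1, y2, y3 ≥ 0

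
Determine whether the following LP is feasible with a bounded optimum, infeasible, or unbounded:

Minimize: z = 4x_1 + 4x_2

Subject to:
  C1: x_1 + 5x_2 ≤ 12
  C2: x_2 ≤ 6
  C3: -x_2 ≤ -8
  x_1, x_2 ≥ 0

Infeasible (no feasible solution exists)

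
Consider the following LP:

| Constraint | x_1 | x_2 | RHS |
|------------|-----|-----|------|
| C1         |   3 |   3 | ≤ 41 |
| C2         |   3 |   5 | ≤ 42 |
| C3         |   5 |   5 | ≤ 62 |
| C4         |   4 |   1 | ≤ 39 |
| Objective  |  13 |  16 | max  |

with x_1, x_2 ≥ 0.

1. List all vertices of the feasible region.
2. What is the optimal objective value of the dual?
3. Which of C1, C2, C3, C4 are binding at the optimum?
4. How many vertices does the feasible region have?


1. (0, 0), (9.75, 0), (9, 3), (0, 8.4)
2. 165
3. C2, C4
4. 4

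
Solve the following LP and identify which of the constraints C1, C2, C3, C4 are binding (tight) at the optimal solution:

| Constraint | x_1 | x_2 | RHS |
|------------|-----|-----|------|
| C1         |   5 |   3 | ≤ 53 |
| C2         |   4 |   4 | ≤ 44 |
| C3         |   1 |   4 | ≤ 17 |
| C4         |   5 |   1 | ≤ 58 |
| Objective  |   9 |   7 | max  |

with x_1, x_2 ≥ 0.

At x_1 = 10, x_2 = 1, compute slack b - a·x for each constraint:
  C1: 53 − 53 = 0  (binding)
  C2: 44 − 44 = 0  (binding)
  C3: 17 − 14 = 3  (slack)
  C4: 58 − 51 = 7  (slack)

Optimal: x_1 = 10, x_2 = 1
Binding: C1, C2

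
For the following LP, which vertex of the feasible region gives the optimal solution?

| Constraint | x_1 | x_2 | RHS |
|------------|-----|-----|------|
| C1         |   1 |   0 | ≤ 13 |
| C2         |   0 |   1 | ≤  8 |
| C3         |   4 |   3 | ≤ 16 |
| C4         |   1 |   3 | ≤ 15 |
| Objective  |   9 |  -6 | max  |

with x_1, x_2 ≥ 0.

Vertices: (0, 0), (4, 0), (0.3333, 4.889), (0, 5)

Evaluate the objective at each vertex of the feasible region:
  z(0, 0) = 0
  z(4, 0) = 36  ←
  z(0.3333, 4.889) = -26.33
  z(0, 5) = -30
The maximum is at x_1 = 4, x_2 = 0.

(4, 0)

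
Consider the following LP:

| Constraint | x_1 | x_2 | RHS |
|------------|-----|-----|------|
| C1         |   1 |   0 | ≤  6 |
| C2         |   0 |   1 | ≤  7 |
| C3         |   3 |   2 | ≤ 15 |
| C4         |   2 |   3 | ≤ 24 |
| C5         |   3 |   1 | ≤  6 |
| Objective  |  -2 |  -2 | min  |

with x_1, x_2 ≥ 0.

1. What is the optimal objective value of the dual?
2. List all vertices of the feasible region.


1. -12
2. (0, 0), (2, 0), (0, 6)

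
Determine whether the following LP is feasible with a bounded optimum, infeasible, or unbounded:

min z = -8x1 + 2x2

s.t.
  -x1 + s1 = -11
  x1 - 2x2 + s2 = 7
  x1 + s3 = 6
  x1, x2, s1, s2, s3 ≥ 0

Infeasible (no feasible solution exists)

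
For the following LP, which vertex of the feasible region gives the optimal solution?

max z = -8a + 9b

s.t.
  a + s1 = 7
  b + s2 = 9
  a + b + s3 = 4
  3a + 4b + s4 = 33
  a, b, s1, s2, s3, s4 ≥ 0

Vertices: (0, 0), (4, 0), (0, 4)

Evaluate the objective at each vertex of the feasible region:
  z(0, 0) = 0
  z(4, 0) = -32
  z(0, 4) = 36  ←
The maximum is at a = 0, b = 4.

(0, 4)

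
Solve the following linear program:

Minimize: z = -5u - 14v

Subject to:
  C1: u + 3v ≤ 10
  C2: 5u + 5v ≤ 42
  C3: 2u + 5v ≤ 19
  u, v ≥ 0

Evaluate the objective at each vertex of the feasible region:
  z(0, 0) = 0
  z(8.4, 0) = -42
  z(7.667, 0.7333) = -48.6
  z(7, 1) = -49  ←
  z(0, 3.333) = -46.67
The minimum is at u = 7, v = 1.

u = 7, v = 1, z = -49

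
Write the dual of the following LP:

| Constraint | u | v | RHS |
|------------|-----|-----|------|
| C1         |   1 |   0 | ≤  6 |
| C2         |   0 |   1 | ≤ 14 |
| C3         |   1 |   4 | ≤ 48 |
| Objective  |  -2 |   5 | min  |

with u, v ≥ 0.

Primal min cᵀx s.t. Ax ≤ b, x ≥ 0  →  Dual max −bᵀy s.t. Aᵀy ≥ −c, y ≥ 0.

Maximize: z = -6y1 - 14y2 - 48y3

Subject to:
  y1 + y3 ≥ 2
  y2 + 4y3 ≥ -5
  y1, y2, y3 ≥ 0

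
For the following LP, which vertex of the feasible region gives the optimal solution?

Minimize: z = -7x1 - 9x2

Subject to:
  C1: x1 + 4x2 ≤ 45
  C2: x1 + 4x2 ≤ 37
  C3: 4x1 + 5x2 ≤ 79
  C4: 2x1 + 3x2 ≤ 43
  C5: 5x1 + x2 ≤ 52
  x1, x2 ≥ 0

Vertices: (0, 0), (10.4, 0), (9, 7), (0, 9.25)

Evaluate the objective at each vertex of the feasible region:
  z(0, 0) = 0
  z(10.4, 0) = -72.8
  z(9, 7) = -126  ←
  z(0, 9.25) = -83.25
The minimum is at x1 = 9, x2 = 7.

(9, 7)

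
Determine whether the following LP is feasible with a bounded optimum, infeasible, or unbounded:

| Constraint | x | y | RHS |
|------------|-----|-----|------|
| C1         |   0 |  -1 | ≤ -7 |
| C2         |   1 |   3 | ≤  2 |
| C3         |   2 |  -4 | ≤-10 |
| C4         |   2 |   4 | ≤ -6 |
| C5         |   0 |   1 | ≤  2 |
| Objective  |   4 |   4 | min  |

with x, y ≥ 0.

Infeasible (no feasible solution exists)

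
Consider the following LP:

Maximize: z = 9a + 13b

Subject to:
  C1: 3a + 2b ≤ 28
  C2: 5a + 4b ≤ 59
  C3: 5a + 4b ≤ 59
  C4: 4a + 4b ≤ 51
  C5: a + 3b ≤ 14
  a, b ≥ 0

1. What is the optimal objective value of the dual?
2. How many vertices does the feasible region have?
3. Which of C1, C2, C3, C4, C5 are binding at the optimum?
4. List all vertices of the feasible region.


1. 98
2. 4
3. C1, C5
4. (0, 0), (9.333, 0), (8, 2), (0, 4.667)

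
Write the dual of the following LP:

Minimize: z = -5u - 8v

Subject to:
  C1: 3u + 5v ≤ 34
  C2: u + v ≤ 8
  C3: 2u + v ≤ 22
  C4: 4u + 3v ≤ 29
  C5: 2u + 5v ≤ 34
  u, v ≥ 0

Primal min cᵀx s.t. Ax ≤ b, x ≥ 0  →  Dual max −bᵀy s.t. Aᵀy ≥ −c, y ≥ 0.

Maximize: z = -34y1 - 8y2 - 22y3 - 29y4 - 34y5

Subject to:
  3y1 + y2 + 2y3 + 4y4 + 2y5 ≥ 5
  5y1 + y2 + y3 + 3y4 + 5y5 ≥ 8
  y1, y2, y3, y4, y5 ≥ 0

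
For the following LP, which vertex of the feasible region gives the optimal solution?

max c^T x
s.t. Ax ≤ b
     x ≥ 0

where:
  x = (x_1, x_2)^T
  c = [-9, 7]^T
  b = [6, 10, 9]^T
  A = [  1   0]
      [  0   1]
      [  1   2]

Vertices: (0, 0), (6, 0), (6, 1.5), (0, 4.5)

Evaluate the objective at each vertex of the feasible region:
  z(0, 0) = 0
  z(6, 0) = -54
  z(6, 1.5) = -43.5
  z(0, 4.5) = 31.5  ←
The maximum is at x_1 = 0, x_2 = 4.5.

(0, 4.5)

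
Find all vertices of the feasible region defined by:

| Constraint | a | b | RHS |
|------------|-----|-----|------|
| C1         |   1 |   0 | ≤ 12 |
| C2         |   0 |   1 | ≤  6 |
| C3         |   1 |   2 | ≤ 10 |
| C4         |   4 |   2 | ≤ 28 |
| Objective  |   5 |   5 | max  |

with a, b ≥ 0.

(0, 0), (7, 0), (6, 2), (0, 5)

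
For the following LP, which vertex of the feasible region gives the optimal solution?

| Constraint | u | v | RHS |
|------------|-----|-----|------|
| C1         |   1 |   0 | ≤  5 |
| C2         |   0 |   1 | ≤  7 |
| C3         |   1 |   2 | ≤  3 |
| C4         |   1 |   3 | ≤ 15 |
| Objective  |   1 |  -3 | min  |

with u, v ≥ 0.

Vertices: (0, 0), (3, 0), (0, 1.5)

Evaluate the objective at each vertex of the feasible region:
  z(0, 0) = 0
  z(3, 0) = 3
  z(0, 1.5) = -4.5  ←
The minimum is at u = 0, v = 1.5.

(0, 1.5)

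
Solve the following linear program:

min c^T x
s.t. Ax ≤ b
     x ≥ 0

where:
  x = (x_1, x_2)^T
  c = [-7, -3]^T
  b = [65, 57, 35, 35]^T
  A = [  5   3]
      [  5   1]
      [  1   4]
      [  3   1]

Evaluate the objective at each vertex of the feasible region:
  z(0, 0) = 0
  z(11.4, 0) = -79.8
  z(11, 2) = -83
  z(10, 5) = -85  ←
  z(9.118, 6.471) = -83.24
  z(0, 8.75) = -26.25
The minimum is at x_1 = 10, x_2 = 5.

x_1 = 10, x_2 = 5, z = -85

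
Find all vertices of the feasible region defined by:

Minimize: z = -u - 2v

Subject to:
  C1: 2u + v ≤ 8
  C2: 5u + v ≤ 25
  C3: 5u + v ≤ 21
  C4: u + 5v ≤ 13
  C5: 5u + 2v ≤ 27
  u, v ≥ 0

(0, 0), (4, 0), (3, 2), (0, 2.6)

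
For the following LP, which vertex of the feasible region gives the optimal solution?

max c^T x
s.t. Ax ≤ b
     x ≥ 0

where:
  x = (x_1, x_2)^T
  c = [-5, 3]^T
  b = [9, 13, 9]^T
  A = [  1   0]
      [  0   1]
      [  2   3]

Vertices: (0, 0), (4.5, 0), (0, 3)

Evaluate the objective at each vertex of the feasible region:
  z(0, 0) = 0
  z(4.5, 0) = -22.5
  z(0, 3) = 9  ←
The maximum is at x_1 = 0, x_2 = 3.

(0, 3)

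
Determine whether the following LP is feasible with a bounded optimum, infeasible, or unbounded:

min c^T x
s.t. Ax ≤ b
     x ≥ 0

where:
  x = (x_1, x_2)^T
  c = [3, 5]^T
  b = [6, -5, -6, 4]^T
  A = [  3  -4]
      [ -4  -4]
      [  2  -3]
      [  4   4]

Infeasible (no feasible solution exists)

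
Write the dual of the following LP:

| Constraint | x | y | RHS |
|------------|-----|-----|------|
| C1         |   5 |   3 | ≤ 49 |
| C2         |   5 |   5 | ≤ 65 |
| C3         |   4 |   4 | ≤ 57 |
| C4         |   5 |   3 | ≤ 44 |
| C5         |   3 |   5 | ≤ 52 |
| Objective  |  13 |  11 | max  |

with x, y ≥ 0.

Primal max cᵀx s.t. Ax ≤ b, x ≥ 0  →  Dual min bᵀy s.t. Aᵀy ≥ c, y ≥ 0.

Minimize: z = 49y1 + 65y2 + 57y3 + 44y4 + 52y5

Subject to:
  5y1 + 5y2 + 4y3 + 5y4 + 3y5 ≥ 13
  3y1 + 5y2 + 4y3 + 3y4 + 5y5 ≥ 11
  y1, y2, y3, y4, y5 ≥ 0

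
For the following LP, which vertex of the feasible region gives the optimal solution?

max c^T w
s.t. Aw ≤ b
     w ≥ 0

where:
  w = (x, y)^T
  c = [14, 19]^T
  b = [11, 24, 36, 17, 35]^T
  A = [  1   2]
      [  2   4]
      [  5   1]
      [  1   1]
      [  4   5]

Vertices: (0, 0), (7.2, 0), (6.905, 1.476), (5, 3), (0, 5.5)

Evaluate the objective at each vertex of the feasible region:
  z(0, 0) = 0
  z(7.2, 0) = 100.8
  z(6.905, 1.476) = 124.7
  z(5, 3) = 127  ←
  z(0, 5.5) = 104.5
The maximum is at x = 5, y = 3.

(5, 3)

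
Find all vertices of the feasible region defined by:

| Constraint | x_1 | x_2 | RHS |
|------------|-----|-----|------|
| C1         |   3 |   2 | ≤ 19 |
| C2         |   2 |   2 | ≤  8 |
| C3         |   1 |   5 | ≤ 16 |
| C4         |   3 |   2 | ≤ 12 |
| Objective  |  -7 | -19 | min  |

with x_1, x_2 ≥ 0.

(0, 0), (4, 0), (1, 3), (0, 3.2)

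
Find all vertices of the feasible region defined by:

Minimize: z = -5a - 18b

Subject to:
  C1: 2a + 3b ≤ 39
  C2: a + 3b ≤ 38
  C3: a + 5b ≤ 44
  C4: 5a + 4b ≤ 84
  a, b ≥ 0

(0, 0), (16.8, 0), (13.71, 3.857), (9, 7), (0, 8.8)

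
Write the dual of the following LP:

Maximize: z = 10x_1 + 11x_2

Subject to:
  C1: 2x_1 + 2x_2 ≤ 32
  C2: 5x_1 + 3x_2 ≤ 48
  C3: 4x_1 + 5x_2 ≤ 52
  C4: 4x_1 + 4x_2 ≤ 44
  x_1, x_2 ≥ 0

Primal max cᵀx s.t. Ax ≤ b, x ≥ 0  →  Dual min bᵀy s.t. Aᵀy ≥ c, y ≥ 0.

Minimize: z = 32y1 + 48y2 + 52y3 + 44y4

Subject to:
  2y1 + 5y2 + 4y3 + 4y4 ≥ 10
  2y1 + 3y2 + 5y3 + 4y4 ≥ 11
  y1, y2, y3, y4 ≥ 0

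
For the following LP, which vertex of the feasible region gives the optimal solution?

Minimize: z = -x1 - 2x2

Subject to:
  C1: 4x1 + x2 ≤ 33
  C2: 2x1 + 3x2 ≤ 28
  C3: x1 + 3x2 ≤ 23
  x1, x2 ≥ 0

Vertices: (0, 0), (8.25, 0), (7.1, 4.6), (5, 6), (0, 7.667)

Evaluate the objective at each vertex of the feasible region:
  z(0, 0) = 0
  z(8.25, 0) = -8.25
  z(7.1, 4.6) = -16.3
  z(5, 6) = -17  ←
  z(0, 7.667) = -15.33
The minimum is at x1 = 5, x2 = 6.

(5, 6)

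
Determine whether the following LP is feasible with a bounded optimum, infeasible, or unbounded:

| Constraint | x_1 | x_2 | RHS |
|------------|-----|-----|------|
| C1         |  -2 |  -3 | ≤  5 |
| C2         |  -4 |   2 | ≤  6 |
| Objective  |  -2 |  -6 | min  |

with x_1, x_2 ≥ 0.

Unbounded (objective can decrease without bound)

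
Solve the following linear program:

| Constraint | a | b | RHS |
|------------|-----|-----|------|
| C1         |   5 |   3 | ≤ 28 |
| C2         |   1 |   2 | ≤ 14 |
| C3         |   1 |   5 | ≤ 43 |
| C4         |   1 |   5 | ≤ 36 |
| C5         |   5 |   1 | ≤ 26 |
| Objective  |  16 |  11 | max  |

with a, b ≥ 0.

Evaluate the objective at each vertex of the feasible region:
  z(0, 0) = 0
  z(5.2, 0) = 83.2
  z(5, 1) = 91
  z(2, 6) = 98  ←
  z(0, 7) = 77
The maximum is at a = 2, b = 6.

a = 2, b = 6, z = 98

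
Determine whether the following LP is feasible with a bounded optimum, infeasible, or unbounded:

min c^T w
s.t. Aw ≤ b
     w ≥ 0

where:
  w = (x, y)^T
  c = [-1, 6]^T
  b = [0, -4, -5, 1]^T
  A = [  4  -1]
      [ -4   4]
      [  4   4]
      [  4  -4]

Infeasible (no feasible solution exists)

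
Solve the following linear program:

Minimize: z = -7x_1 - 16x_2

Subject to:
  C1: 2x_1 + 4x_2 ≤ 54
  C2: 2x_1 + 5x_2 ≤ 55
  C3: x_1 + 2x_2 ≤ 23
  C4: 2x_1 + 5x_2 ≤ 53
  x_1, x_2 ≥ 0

Evaluate the objective at each vertex of the feasible region:
  z(0, 0) = 0
  z(23, 0) = -161
  z(9, 7) = -175  ←
  z(0, 10.6) = -169.6
The minimum is at x_1 = 9, x_2 = 7.

x_1 = 9, x_2 = 7, z = -175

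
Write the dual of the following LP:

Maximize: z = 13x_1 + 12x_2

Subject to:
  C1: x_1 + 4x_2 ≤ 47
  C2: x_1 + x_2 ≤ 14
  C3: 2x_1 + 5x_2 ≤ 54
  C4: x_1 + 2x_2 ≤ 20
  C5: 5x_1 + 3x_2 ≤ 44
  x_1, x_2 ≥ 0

Primal max cᵀx s.t. Ax ≤ b, x ≥ 0  →  Dual min bᵀy s.t. Aᵀy ≥ c, y ≥ 0.

Minimize: z = 47y1 + 14y2 + 54y3 + 20y4 + 44y5

Subject to:
  y1 + y2 + 2y3 + y4 + 5y5 ≥ 13
  4y1 + y2 + 5y3 + 2y4 + 3y5 ≥ 12
  y1, y2, y3, y4, y5 ≥ 0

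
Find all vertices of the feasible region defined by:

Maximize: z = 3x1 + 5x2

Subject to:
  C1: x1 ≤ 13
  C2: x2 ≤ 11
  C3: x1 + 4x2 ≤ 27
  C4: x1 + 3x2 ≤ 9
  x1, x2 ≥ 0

(0, 0), (9, 0), (0, 3)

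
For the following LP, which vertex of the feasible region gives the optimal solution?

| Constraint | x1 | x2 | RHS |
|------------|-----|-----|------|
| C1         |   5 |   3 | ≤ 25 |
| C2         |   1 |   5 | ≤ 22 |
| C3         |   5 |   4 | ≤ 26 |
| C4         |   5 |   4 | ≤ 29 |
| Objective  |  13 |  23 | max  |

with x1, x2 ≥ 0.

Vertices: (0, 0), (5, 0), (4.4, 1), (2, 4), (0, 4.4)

Evaluate the objective at each vertex of the feasible region:
  z(0, 0) = 0
  z(5, 0) = 65
  z(4.4, 1) = 80.2
  z(2, 4) = 118  ←
  z(0, 4.4) = 101.2
The maximum is at x1 = 2, x2 = 4.

(2, 4)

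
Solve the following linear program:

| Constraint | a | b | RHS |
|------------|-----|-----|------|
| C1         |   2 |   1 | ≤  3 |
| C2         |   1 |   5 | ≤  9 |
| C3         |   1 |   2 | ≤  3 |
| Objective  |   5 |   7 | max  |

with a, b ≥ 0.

Evaluate the objective at each vertex of the feasible region:
  z(0, 0) = 0
  z(1.5, 0) = 7.5
  z(1, 1) = 12  ←
  z(0, 1.5) = 10.5
The maximum is at a = 1, b = 1.

a = 1, b = 1, z = 12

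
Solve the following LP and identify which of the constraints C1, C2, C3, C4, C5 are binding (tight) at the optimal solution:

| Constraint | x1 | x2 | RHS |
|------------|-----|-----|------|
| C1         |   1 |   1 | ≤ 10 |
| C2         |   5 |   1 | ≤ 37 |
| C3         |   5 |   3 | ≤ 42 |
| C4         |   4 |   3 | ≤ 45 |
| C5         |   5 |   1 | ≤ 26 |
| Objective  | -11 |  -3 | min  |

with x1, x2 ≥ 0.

At x1 = 4, x2 = 6, compute slack b - a·x for each constraint:
  C1: 10 − 10 = 0  (binding)
  C2: 37 − 26 = 11  (slack)
  C3: 42 − 38 = 4  (slack)
  C4: 45 − 34 = 11  (slack)
  C5: 26 − 26 = 0  (binding)

Optimal: x1 = 4, x2 = 6
Binding: C1, C5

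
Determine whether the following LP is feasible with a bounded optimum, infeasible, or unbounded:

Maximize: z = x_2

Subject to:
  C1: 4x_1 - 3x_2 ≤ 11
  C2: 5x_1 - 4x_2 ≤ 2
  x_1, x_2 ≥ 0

Unbounded (objective can increase without bound)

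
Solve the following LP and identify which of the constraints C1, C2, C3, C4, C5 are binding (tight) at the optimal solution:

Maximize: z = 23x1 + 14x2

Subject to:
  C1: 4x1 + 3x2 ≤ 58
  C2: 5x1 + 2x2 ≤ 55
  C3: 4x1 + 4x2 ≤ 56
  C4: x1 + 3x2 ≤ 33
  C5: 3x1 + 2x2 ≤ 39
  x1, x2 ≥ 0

At x1 = 9, x2 = 5, compute slack b - a·x for each constraint:
  C1: 58 − 51 = 7  (slack)
  C2: 55 − 55 = 0  (binding)
  C3: 56 − 56 = 0  (binding)
  C4: 33 − 24 = 9  (slack)
  C5: 39 − 37 = 2  (slack)

Optimal: x1 = 9, x2 = 5
Binding: C2, C3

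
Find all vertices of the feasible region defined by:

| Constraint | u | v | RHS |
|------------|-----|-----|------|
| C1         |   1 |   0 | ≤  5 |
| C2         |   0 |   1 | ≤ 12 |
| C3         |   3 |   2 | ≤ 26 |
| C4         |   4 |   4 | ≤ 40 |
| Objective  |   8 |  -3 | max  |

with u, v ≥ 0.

(0, 0), (5, 0), (5, 5), (0, 10)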